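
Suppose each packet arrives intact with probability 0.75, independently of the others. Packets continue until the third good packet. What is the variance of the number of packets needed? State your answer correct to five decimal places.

1.33333

Y = total packets until the third success; negative binomial with r=3, p=0.75.
Var(Y) = r(1−p)/p² = 3·0.25 / 0.75² = 1.3333333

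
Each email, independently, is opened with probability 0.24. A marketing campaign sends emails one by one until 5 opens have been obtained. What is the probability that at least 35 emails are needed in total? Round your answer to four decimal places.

Needing more than 34 emails ⇔ fewer than 5 successes in the first 34. With X ~ Binomial(34, 0.24), P(Y > 34) = P(X ≤ 4).
  k=0: C(34,0)·0.24^0·0.76^34 = 0.000089
  k=1: C(34,1)·0.24^1·0.76^33 = 0.000952
  k=2: C(34,2)·0.24^2·0.76^32 = 0.004959
  k=3: C(34,3)·0.24^3·0.76^31 = 0.016705
  k=4: C(34,4)·0.24^4·0.76^30 = 0.040883
P(X ≤ 4) = 0.063588

0.0636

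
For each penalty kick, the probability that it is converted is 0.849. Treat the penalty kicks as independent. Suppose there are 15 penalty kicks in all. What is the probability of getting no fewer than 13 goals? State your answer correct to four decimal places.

0.5999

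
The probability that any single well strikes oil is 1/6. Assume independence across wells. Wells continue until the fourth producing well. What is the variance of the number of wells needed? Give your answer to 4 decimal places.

Y = total wells until the fourth success; negative binomial with r=4, p=0.166667.
Var(Y) = r(1−p)/p² = 4·0.833333 / 0.166667² = 120.000000

120.0000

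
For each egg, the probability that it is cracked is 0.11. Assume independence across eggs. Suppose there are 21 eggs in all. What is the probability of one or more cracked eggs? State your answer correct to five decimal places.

P(at least one) = 1 − P(none) = 1 − (1 − 0.11)^21
= 1 − 0.0865347 = 0.9134653

0.91347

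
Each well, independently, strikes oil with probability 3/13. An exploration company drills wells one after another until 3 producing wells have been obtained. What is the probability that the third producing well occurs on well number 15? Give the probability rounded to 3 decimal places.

Y = trial on which the third success occurs; negative binomial, r=3, p=0.230769.
P(Y=15) = C(14,2) · p^3 · (1−p)^12
= 91 · 0.012289 · 0.042922 = 0.04800

0.048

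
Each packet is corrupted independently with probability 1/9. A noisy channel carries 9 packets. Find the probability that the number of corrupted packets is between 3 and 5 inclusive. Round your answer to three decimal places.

0.069

X ~ Binomial(9, 0.111111); P(3 ≤ X ≤ 5) = Σ C(9,k) p^k (1−p)^(9−k) over k:
  k=3: C(9,3)·0.111111^3·0.888889^6 = 0.05684
  k=4: C(9,4)·0.111111^4·0.888889^5 = 0.01066
  k=5: C(9,5)·0.111111^5·0.888889^4 = 0.00133
Total = 0.06883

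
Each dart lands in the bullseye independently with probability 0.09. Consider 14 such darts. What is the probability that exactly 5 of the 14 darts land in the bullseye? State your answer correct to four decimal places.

0.0051

X ~ Binomial(n=14, p=0.09).
P(X=5) = C(14,5) · p^5 · (1−p)^9
= 2002 · 5.9049e-06 · 0.42793 = 0.005059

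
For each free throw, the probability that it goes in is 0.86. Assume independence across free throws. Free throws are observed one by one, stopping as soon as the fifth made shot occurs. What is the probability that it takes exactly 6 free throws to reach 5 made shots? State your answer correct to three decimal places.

Y = trial on which the fifth success occurs; negative binomial, r=5, p=0.86.
P(Y=6) = C(5,4) · p^5 · (1−p)^1
= 5 · 0.47043 · 0.14 = 0.32930

0.329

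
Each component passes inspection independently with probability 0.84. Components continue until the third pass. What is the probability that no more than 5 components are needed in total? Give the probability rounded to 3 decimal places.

0.968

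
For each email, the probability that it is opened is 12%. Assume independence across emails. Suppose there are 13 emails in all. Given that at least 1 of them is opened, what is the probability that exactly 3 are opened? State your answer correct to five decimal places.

X ~ Binomial(13, 0.12). Want P(X=3 | X≥1) = P(X=3) / P(X≥1).
P(X=3) = C(13,3)·0.12^3·0.88^10 = 0.1376374
P(X≥1) = 1 − 0.1897906 = 0.8102094
Ratio = 0.1376374 / 0.8102094 = 0.1698788

0.16988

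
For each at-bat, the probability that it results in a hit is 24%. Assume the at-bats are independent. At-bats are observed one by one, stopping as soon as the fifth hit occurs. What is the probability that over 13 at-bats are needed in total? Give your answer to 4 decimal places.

0.8184

Needing more than 13 at-bats ⇔ fewer than 5 successes in the first 13. With X ~ Binomial(13, 0.24), P(Y > 13) = P(X ≤ 4).
  k=0: C(13,0)·0.24^0·0.76^13 = 0.028221
  k=1: C(13,1)·0.24^1·0.76^12 = 0.115856
  k=2: C(13,2)·0.24^2·0.76^11 = 0.219516
  k=3: C(13,3)·0.24^3·0.76^10 = 0.254177
  k=4: C(13,4)·0.24^4·0.76^9 = 0.200666
P(X ≤ 4) = 0.818436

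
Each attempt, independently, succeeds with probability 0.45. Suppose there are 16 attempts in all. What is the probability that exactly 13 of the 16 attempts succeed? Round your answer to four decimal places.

X ~ Binomial(n=16, p=0.45).
P(X=13) = C(16,13) · p^13 · (1−p)^3
= 560 · 3.1029e-05 · 0.16637 = 0.002891

0.0029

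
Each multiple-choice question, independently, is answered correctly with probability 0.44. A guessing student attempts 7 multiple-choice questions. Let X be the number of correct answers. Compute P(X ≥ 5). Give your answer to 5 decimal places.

0.14024

X ~ Binomial(7, 0.44); P(X ≥ 5) = Σ C(7,k) p^k (1−p)^(7−k) over k:
  k=5: C(7,5)·0.44^5·0.56^2 = 0.1086072
  k=6: C(7,6)·0.44^6·0.56^1 = 0.0284448
  k=7: C(7,7)·0.44^7·0.56^0 = 0.0031928
Total = 0.1402448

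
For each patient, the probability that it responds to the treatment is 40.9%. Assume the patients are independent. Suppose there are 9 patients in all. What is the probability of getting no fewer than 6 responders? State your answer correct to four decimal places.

0.1097

X ~ Binomial(9, 0.409); P(X ≥ 6) = Σ C(9,k) p^k (1−p)^(9−k) over k:
  k=6: C(9,6)·0.409^6·0.591^3 = 0.081167
  k=7: C(9,7)·0.409^7·0.591^2 = 0.024074
  k=8: C(9,8)·0.409^8·0.591^1 = 0.004165
  k=9: C(9,9)·0.409^9·0.591^0 = 0.000320
Total = 0.109726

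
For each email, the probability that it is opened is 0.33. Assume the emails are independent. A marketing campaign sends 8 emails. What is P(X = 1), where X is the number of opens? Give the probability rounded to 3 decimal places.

X ~ Binomial(n=8, p=0.33).
P(X=1) = C(8,1) · p^1 · (1−p)^7
= 8 · 0.33 · 0.060607 = 0.16000

0.160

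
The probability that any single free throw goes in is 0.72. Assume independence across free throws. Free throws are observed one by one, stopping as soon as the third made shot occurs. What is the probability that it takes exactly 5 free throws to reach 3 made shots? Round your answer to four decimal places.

Y = trial on which the third success occurs; negative binomial, r=3, p=0.72.
P(Y=5) = C(4,2) · p^3 · (1−p)^2
= 6 · 0.37325 · 0.0784 = 0.175576

0.1756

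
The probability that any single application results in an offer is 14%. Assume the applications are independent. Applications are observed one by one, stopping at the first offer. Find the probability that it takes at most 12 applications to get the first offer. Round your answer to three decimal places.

0.836

Y = number of applications to the first success; geometric, p = 0.14.
P(Y ≤ 12) = 1 − (1−p)^12 = 1 − 0.16367 = 0.83633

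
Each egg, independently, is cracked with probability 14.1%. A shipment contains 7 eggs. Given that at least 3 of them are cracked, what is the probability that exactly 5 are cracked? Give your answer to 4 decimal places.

X ~ Binomial(7, 0.141). Want P(X=5 | X≥3) = P(X=5) / P(X≥3).
P(X=5) = C(7,5)·0.141^5·0.859^2 = 0.000864
P(X≥3) = 1 − 0.345106 − 0.396530 − 0.195265 = 0.063100
Ratio = 0.000864 / 0.063100 = 0.013686

0.0137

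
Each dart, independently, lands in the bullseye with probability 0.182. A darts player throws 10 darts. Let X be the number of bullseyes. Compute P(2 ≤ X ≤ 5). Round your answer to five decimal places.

0.56354

X ~ Binomial(10, 0.182); P(2 ≤ X ≤ 5) = Σ C(10,k) p^k (1−p)^(10−k) over k:
  k=2: C(10,2)·0.182^2·0.818^8 = 0.2988008
  k=3: C(10,3)·0.182^3·0.818^7 = 0.1772836
  k=4: C(10,4)·0.182^4·0.818^6 = 0.0690279
  k=5: C(10,5)·0.182^5·0.818^5 = 0.0184299
Total = 0.5635422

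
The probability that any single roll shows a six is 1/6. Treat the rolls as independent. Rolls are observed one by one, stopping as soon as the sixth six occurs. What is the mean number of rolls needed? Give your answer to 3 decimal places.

Y = total rolls until the sixth success; negative binomial with r=6, p=0.166667.
E[Y] = r / p = 6 / 0.166667 = 36.00000

36.000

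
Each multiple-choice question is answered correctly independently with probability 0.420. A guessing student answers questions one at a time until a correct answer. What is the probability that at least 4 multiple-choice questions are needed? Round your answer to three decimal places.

Y = number of multiple-choice questions to the first success; geometric, p = 0.42.
P(Y > 3) = P(first 3 all fail) = (1−p)^3 = 0.19511

0.195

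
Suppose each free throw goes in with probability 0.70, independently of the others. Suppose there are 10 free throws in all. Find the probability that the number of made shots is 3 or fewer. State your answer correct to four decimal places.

X ~ Binomial(10, 0.70); P(X ≤ 3) = Σ C(10,k) p^k (1−p)^(10−k) over k:
  k=0: C(10,0)·0.70^0·0.30^10 = 0.000006
  k=1: C(10,1)·0.70^1·0.30^9 = 0.000138
  k=2: C(10,2)·0.70^2·0.30^8 = 0.001447
  k=3: C(10,3)·0.70^3·0.30^7 = 0.009002
Total = 0.010592

0.0106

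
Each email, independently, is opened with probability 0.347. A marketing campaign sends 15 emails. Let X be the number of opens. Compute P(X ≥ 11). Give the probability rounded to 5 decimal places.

X ~ Binomial(15, 0.347); P(X ≥ 11) = Σ C(15,k) p^k (1−p)^(15−k) over k:
  k=11: C(15,11)·0.347^11·0.653^4 = 0.0021798
  k=12: C(15,12)·0.347^12·0.653^3 = 0.0003861
  k=13: C(15,13)·0.347^13·0.653^2 = 0.0000473
  k=14: C(15,14)·0.347^14·0.653^1 = 0.0000036
  k=15: C(15,15)·0.347^15·0.653^0 = 0.0000001
Total = 0.0026169

0.00262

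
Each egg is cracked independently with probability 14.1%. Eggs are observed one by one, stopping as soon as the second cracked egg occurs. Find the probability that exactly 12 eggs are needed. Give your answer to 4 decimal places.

Y = trial on which the second success occurs; negative binomial, r=2, p=0.141.
P(Y=12) = C(11,1) · p^2 · (1−p)^10
= 11 · 0.019881 · 0.21874 = 0.047837

0.0478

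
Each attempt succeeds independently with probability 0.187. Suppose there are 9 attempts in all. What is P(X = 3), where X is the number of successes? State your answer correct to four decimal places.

0.1586

X ~ Binomial(n=9, p=0.187).
P(X=3) = C(9,3) · p^3 · (1−p)^6
= 84 · 0.0065392 · 0.28876 = 0.158616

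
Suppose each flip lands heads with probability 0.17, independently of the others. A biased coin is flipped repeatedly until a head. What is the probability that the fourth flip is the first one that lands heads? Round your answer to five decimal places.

Geometric (trials to first success), p = 0.17.
P(Y = 4) = (1−p)^3 · p = 0.57179 · 0.17 = 0.0972038

0.09720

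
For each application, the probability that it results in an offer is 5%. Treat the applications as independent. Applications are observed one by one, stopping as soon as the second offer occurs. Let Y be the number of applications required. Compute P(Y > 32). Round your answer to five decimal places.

0.51996

Needing more than 32 applications ⇔ fewer than 2 successes in the first 32. With X ~ Binomial(32, 0.05), P(Y > 32) = P(X ≤ 1).
  k=0: C(32,0)·0.05^0·0.95^32 = 0.1937115
  k=1: C(32,1)·0.05^1·0.95^31 = 0.3262509
P(X ≤ 1) = 0.5199624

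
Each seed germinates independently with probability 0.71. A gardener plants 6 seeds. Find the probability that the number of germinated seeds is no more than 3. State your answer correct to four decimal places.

0.2374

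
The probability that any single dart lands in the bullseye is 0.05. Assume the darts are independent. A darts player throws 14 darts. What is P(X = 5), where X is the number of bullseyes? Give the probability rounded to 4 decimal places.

X ~ Binomial(n=14, p=0.05).
P(X=5) = C(14,5) · p^5 · (1−p)^9
= 2002 · 3.125e-07 · 0.63025 = 0.000394

0.0004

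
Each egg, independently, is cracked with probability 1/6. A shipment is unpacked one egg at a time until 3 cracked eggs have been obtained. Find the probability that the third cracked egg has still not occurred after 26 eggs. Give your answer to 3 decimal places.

0.168

Needing more than 26 eggs ⇔ fewer than 3 successes in the first 26. With X ~ Binomial(26, 0.166667), P(Y > 26) = P(X ≤ 2).
  k=0: C(26,0)·0.166667^0·0.833333^26 = 0.00874
  k=1: C(26,1)·0.166667^1·0.833333^25 = 0.04542
  k=2: C(26,2)·0.166667^2·0.833333^24 = 0.11356
P(X ≤ 2) = 0.16772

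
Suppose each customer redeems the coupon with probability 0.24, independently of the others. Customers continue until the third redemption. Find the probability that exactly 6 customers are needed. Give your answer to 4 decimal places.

Y = trial on which the third success occurs; negative binomial, r=3, p=0.24.
P(Y=6) = C(5,2) · p^3 · (1−p)^3
= 10 · 0.013824 · 0.43898 = 0.060684

0.0607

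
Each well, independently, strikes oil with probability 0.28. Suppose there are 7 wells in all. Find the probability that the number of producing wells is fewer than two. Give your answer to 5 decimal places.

X ~ Binomial(7, 0.28); P(X ≤ 1) = Σ C(7,k) p^k (1−p)^(7−k) over k:
  k=0: C(7,0)·0.28^0·0.72^7 = 0.1003061
  k=1: C(7,1)·0.28^1·0.72^6 = 0.2730556
Total = 0.3733617

0.37336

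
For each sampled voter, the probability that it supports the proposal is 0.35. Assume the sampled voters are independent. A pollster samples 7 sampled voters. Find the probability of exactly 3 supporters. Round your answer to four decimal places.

0.2679

X ~ Binomial(n=7, p=0.35).
P(X=3) = C(7,3) · p^3 · (1−p)^4
= 35 · 0.042875 · 0.17851 = 0.267871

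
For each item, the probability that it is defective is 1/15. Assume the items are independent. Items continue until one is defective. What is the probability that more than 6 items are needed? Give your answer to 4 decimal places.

Y = number of items to the first success; geometric, p = 0.066667.
P(Y > 6) = P(first 6 all fail) = (1−p)^6 = 0.661029

0.6610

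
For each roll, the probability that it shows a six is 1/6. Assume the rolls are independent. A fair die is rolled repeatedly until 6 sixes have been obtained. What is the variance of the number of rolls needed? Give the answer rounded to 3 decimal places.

Y = total rolls until the sixth success; negative binomial with r=6, p=0.166667.
Var(Y) = r(1−p)/p² = 6·0.833333 / 0.166667² = 180.00000

180.000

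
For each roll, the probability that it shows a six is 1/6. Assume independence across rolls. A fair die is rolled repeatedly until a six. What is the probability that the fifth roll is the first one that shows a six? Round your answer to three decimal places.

0.080

Geometric (trials to first success), p = 0.166667.
P(Y = 5) = (1−p)^4 · p = 0.48225 · 0.166667 = 0.08038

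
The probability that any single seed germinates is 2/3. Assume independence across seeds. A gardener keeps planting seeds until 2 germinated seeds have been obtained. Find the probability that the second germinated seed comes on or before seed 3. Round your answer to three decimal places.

0.741

Finishing within 3 seeds ⇔ at least 2 successes in the first 3. With X ~ Binomial(3, 0.666667), P(Y ≤ 3) = 1 − P(X ≤ 1).
  k=0: C(3,0)·0.666667^0·0.333333^3 = 0.03704
  k=1: C(3,1)·0.666667^1·0.333333^2 = 0.22222
1 − 0.25926 = 0.74074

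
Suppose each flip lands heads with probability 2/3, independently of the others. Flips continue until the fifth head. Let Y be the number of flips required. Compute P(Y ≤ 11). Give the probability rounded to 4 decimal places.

0.9614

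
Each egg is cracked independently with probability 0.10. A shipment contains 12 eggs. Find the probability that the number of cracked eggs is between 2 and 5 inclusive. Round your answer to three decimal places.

X ~ Binomial(12, 0.10); P(2 ≤ X ≤ 5) = Σ C(12,k) p^k (1−p)^(12−k) over k:
  k=2: C(12,2)·0.10^2·0.90^10 = 0.23013
  k=3: C(12,3)·0.10^3·0.90^9 = 0.08523
  k=4: C(12,4)·0.10^4·0.90^8 = 0.02131
  k=5: C(12,5)·0.10^5·0.90^7 = 0.00379
Total = 0.34046

0.340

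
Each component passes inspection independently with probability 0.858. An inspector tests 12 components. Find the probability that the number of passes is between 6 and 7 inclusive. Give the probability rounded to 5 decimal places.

0.01867

X ~ Binomial(12, 0.858); P(6 ≤ X ≤ 7) = Σ C(12,k) p^k (1−p)^(12−k) over k:
  k=6: C(12,6)·0.858^6·0.142^6 = 0.0030222
  k=7: C(12,7)·0.858^7·0.142^5 = 0.0156523
Total = 0.0186745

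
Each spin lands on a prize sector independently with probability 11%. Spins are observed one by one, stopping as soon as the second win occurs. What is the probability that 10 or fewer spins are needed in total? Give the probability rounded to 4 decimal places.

0.3028

Finishing within 10 spins ⇔ at least 2 successes in the first 10. With X ~ Binomial(10, 0.11), P(Y ≤ 10) = 1 − P(X ≤ 1).
  k=0: C(10,0)·0.11^0·0.89^10 = 0.311817
  k=1: C(10,1)·0.11^1·0.89^9 = 0.385392
1 − 0.697209 = 0.302791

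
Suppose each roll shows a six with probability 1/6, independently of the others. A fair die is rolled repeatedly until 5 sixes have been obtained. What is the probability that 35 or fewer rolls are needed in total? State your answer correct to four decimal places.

Finishing within 35 rolls ⇔ at least 5 successes in the first 35. With X ~ Binomial(35, 0.166667), P(Y ≤ 35) = 1 − P(X ≤ 4).
  k=0: C(35,0)·0.166667^0·0.833333^35 = 0.001693
  k=1: C(35,1)·0.166667^1·0.833333^34 = 0.011851
  k=2: C(35,2)·0.166667^2·0.833333^33 = 0.040293
  k=3: C(35,3)·0.166667^3·0.833333^32 = 0.088645
  k=4: C(35,4)·0.166667^4·0.833333^31 = 0.141833
1 − 0.284315 = 0.715685

0.7157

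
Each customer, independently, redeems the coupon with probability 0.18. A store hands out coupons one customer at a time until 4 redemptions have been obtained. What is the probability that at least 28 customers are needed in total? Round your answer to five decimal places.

0.25798

Needing more than 27 customers ⇔ fewer than 4 successes in the first 27. With X ~ Binomial(27, 0.18), P(Y > 27) = P(X ≤ 3).
  k=0: C(27,0)·0.18^0·0.82^27 = 0.0047095
  k=1: C(27,1)·0.18^1·0.82^26 = 0.0279124
  k=2: C(27,2)·0.18^2·0.82^25 = 0.0796523
  k=3: C(27,3)·0.18^3·0.82^24 = 0.1457055
P(X ≤ 3) = 0.2579796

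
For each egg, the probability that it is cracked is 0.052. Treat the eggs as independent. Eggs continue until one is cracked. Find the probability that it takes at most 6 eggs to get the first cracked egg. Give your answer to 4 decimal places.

0.2741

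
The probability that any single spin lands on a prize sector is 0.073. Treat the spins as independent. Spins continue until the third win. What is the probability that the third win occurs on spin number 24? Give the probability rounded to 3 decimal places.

0.020

Y = trial on which the third success occurs; negative binomial, r=3, p=0.073.
P(Y=24) = C(23,2) · p^3 · (1−p)^21
= 253 · 0.00038902 · 0.20355 = 0.02003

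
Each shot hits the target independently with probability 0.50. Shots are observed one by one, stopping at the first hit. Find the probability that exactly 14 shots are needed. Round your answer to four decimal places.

0.0001

Geometric (trials to first success), p = 0.50.
P(Y = 14) = (1−p)^13 · p = 0.00012207 · 0.50 = 0.000061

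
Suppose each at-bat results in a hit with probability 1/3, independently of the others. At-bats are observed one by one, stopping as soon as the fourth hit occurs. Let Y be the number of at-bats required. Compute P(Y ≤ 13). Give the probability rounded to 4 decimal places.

Finishing within 13 at-bats ⇔ at least 4 successes in the first 13. With X ~ Binomial(13, 0.333333), P(Y ≤ 13) = 1 − P(X ≤ 3).
  k=0: C(13,0)·0.333333^0·0.666667^13 = 0.005138
  k=1: C(13,1)·0.333333^1·0.666667^12 = 0.033399
  k=2: C(13,2)·0.333333^2·0.666667^11 = 0.100196
  k=3: C(13,3)·0.333333^3·0.666667^10 = 0.183692
1 − 0.322424 = 0.677576

0.6776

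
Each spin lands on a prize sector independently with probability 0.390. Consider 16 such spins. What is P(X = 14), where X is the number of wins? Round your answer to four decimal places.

X ~ Binomial(n=16, p=0.39).
P(X=14) = C(16,14) · p^14 · (1−p)^2
= 120 · 1.8832e-06 · 0.3721 = 0.000084

0.0001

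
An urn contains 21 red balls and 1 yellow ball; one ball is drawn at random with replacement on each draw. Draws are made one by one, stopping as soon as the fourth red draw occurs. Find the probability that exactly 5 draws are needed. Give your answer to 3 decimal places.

Y = trial on which the fourth success occurs; negative binomial, r=4, p=0.954545.
P(Y=5) = C(4,3) · p^4 · (1−p)^1
= 4 · 0.83021 · 0.045455 = 0.15095

0.151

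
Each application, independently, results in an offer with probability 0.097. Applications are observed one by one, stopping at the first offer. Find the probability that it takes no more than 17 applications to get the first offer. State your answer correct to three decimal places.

Y = number of applications to the first success; geometric, p = 0.097.
P(Y ≤ 17) = 1 − (1−p)^17 = 1 − 0.17648 = 0.82352

0.824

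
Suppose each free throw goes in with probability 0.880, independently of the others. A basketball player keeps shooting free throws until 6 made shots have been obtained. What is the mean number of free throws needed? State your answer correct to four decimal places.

Y = total free throws until the sixth success; negative binomial with r=6, p=0.88.
E[Y] = r / p = 6 / 0.88 = 6.818182

6.8182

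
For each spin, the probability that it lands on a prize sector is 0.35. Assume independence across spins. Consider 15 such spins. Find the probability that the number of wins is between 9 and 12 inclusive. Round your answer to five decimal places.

0.04214

X ~ Binomial(15, 0.35); P(9 ≤ X ≤ 12) = Σ C(15,k) p^k (1−p)^(15−k) over k:
  k=9: C(15,9)·0.35^9·0.65^6 = 0.0297507
  k=10: C(15,10)·0.35^10·0.65^5 = 0.0096118
  k=11: C(15,11)·0.35^11·0.65^4 = 0.0023525
  k=12: C(15,12)·0.35^12·0.65^3 = 0.0004222
Total = 0.0421372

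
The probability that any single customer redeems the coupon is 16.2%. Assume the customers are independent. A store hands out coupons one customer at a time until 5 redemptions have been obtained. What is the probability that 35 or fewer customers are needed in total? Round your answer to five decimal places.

Finishing within 35 customers ⇔ at least 5 successes in the first 35. With X ~ Binomial(35, 0.162), P(Y ≤ 35) = 1 − P(X ≤ 4).
  k=0: C(35,0)·0.162^0·0.838^35 = 0.0020585
  k=1: C(35,1)·0.162^1·0.838^34 = 0.0139277
  k=2: C(35,2)·0.162^2·0.838^33 = 0.0457720
  k=3: C(35,3)·0.162^3·0.838^32 = 0.0973337
  k=4: C(35,4)·0.162^4·0.838^31 = 0.1505304
1 − 0.3096223 = 0.6903777

0.69038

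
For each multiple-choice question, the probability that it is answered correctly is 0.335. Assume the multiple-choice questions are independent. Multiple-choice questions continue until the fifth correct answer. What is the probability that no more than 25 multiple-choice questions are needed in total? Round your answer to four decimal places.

0.9554

Finishing within 25 multiple-choice questions ⇔ at least 5 successes in the first 25. With X ~ Binomial(25, 0.335), P(Y ≤ 25) = 1 − P(X ≤ 4).
  k=0: C(25,0)·0.335^0·0.665^25 = 0.000037
  k=1: C(25,1)·0.335^1·0.665^24 = 0.000468
  k=2: C(25,2)·0.335^2·0.665^23 = 0.002832
  k=3: C(25,3)·0.335^3·0.665^22 = 0.010938
  k=4: C(25,4)·0.335^4·0.665^21 = 0.030306
1 − 0.044582 = 0.955418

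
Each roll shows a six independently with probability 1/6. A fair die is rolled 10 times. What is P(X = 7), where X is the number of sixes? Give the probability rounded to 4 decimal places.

X ~ Binomial(n=10, p=0.166667).
P(X=7) = C(10,7) · p^7 · (1−p)^3
= 120 · 3.5722e-06 · 0.5787 = 0.000248

0.0002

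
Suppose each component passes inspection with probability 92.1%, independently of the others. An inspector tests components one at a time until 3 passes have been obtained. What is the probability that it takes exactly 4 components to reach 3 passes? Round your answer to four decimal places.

0.1852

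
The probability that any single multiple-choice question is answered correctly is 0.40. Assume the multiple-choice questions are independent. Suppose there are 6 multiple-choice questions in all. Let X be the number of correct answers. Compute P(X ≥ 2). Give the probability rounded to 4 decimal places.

0.7667

X ~ Binomial(6, 0.40); P(X ≥ 2) = Σ C(6,k) p^k (1−p)^(6−k) over k:
  k=2: C(6,2)·0.40^2·0.60^4 = 0.311040
  k=3: C(6,3)·0.40^3·0.60^3 = 0.276480
  k=4: C(6,4)·0.40^4·0.60^2 = 0.138240
  k=5: C(6,5)·0.40^5·0.60^1 = 0.036864
  k=6: C(6,6)·0.40^6·0.60^0 = 0.004096
Total = 0.766720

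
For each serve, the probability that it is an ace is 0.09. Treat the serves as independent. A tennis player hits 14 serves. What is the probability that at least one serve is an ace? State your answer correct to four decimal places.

0.7330

P(at least one) = 1 − P(none) = 1 − (1 − 0.09)^14
= 1 − 0.267042 = 0.732958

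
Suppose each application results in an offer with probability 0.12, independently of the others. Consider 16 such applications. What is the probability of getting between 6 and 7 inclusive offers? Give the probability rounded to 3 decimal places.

X ~ Binomial(16, 0.12); P(6 ≤ X ≤ 7) = Σ C(16,k) p^k (1−p)^(16−k) over k:
  k=6: C(16,6)·0.12^6·0.88^10 = 0.00666
  k=7: C(16,7)·0.12^7·0.88^9 = 0.00130
Total = 0.00796

0.008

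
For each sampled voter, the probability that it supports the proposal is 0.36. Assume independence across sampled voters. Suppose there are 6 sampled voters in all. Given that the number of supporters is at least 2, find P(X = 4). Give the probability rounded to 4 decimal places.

X ~ Binomial(6, 0.36). Want P(X=4 | X≥2) = P(X=4) / P(X≥2).
P(X=4) = C(6,4)·0.36^4·0.64^2 = 0.103196
P(X≥2) = 1 − 0.068719 − 0.231928 = 0.699352
Ratio = 0.103196 / 0.699352 = 0.147559

0.1476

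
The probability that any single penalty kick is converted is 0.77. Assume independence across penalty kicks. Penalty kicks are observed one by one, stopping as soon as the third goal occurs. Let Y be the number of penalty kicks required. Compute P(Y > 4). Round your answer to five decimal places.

Needing more than 4 penalty kicks ⇔ fewer than 3 successes in the first 4. With X ~ Binomial(4, 0.77), P(Y > 4) = P(X ≤ 2).
  k=0: C(4,0)·0.77^0·0.23^4 = 0.0027984
  k=1: C(4,1)·0.77^1·0.23^3 = 0.0374744
  k=2: C(4,2)·0.77^2·0.23^2 = 0.1881865
P(X ≤ 2) = 0.2284592

0.22846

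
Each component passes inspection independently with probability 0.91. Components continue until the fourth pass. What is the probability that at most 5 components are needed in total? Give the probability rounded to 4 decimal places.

Finishing within 5 components ⇔ at least 4 successes in the first 5. With X ~ Binomial(5, 0.91), P(Y ≤ 5) = 1 − P(X ≤ 3).
  k=0: C(5,0)·0.91^0·0.09^5 = 0.000006
  k=1: C(5,1)·0.91^1·0.09^4 = 0.000299
  k=2: C(5,2)·0.91^2·0.09^3 = 0.006037
  k=3: C(5,3)·0.91^3·0.09^2 = 0.061039
1 − 0.067381 = 0.932619

0.9326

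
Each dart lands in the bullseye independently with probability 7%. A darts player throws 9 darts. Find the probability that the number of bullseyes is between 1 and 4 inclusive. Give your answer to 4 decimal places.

0.4794

X ~ Binomial(9, 0.07); P(1 ≤ X ≤ 4) = Σ C(9,k) p^k (1−p)^(9−k) over k:
  k=1: C(9,1)·0.07^1·0.93^8 = 0.352537
  k=2: C(9,2)·0.07^2·0.93^7 = 0.106140
  k=3: C(9,3)·0.07^3·0.93^6 = 0.018641
  k=4: C(9,4)·0.07^4·0.93^5 = 0.002105
Total = 0.479422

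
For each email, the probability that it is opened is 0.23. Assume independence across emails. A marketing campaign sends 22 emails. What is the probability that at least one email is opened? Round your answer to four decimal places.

0.9968

P(at least one) = 1 − P(none) = 1 − (1 − 0.23)^22
= 1 − 0.003183 = 0.996817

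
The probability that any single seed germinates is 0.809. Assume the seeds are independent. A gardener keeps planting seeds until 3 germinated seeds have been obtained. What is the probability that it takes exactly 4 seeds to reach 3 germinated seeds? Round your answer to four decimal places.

0.3034

Y = trial on which the third success occurs; negative binomial, r=3, p=0.809.
P(Y=4) = C(3,2) · p^3 · (1−p)^1
= 3 · 0.52948 · 0.191 = 0.303389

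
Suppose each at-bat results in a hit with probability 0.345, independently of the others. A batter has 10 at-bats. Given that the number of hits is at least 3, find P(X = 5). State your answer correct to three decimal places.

X ~ Binomial(10, 0.345). Want P(X=5 | X≥3) = P(X=5) / P(X≥3).
P(X=5) = C(10,5)·0.345^5·0.655^5 = 0.14849
P(X≥3) = 1 − 0.01453 − 0.07656 − 0.18146 = 0.72745
Ratio = 0.14849 / 0.72745 = 0.20413

0.204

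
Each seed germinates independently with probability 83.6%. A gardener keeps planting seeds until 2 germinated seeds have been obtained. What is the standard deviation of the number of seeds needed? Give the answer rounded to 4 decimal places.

0.6851

Y = total seeds until the second success; negative binomial with r=2, p=0.836.
SD(Y) = √[r(1−p)/p²] = √(0.469312) = 0.685063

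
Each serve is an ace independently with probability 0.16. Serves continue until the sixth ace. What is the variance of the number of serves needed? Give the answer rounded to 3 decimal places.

196.875

Y = total serves until the sixth success; negative binomial with r=6, p=0.16.
Var(Y) = r(1−p)/p² = 6·0.84 / 0.16² = 196.87500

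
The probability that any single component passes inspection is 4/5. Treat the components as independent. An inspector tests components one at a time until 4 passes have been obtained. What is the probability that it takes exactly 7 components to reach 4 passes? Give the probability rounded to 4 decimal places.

Y = trial on which the fourth success occurs; negative binomial, r=4, p=0.80.
P(Y=7) = C(6,3) · p^4 · (1−p)^3
= 20 · 0.4096 · 0.008 = 0.065536

0.0655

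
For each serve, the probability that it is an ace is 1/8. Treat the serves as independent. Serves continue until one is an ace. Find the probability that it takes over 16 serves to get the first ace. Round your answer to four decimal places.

0.1181

Y = number of serves to the first success; geometric, p = 0.125.
P(Y > 16) = P(first 16 all fail) = (1−p)^16 = 0.118067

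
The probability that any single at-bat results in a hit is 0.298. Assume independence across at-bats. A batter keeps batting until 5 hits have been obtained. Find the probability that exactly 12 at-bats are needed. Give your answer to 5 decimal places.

Y = trial on which the fifth success occurs; negative binomial, r=5, p=0.298.
P(Y=12) = C(11,4) · p^5 · (1−p)^7
= 330 · 0.0023501 · 0.084016 = 0.0651561

0.06516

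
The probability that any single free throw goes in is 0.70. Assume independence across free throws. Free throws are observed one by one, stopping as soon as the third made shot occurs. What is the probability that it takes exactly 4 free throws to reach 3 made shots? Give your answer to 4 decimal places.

0.3087

Y = trial on which the third success occurs; negative binomial, r=3, p=0.70.
P(Y=4) = C(3,2) · p^3 · (1−p)^1
= 3 · 0.343 · 0.3 = 0.308700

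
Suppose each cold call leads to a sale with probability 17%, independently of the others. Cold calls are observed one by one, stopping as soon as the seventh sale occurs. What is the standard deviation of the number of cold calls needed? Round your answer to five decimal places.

Y = total cold calls until the seventh success; negative binomial with r=7, p=0.17.
SD(Y) = √[r(1−p)/p²] = √(201.0380623) = 14.1787892

14.17879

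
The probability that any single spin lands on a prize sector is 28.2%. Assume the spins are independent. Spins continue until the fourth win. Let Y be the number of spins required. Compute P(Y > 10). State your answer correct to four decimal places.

0.6969

Needing more than 10 spins ⇔ fewer than 4 successes in the first 10. With X ~ Binomial(10, 0.282), P(Y > 10) = P(X ≤ 3).
  k=0: C(10,0)·0.282^0·0.718^10 = 0.036412
  k=1: C(10,1)·0.282^1·0.718^9 = 0.143011
  k=2: C(10,2)·0.282^2·0.718^8 = 0.252759
  k=3: C(10,3)·0.282^3·0.718^7 = 0.264728
P(X ≤ 3) = 0.696910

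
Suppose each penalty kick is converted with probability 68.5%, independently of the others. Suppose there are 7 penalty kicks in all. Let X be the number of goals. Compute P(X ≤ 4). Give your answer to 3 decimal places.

0.387

X ~ Binomial(7, 0.685); P(X ≤ 4) = Σ C(7,k) p^k (1−p)^(7−k) over k:
  k=0: C(7,0)·0.685^0·0.315^7 = 0.00031
  k=1: C(7,1)·0.685^1·0.315^6 = 0.00468
  k=2: C(7,2)·0.685^2·0.315^5 = 0.03056
  k=3: C(7,3)·0.685^3·0.315^4 = 0.11076
  k=4: C(7,4)·0.685^4·0.315^3 = 0.24086
Total = 0.38717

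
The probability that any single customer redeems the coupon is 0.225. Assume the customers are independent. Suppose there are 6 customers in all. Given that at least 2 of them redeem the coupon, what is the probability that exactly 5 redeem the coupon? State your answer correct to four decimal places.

X ~ Binomial(6, 0.225). Want P(X=5 | X≥2) = P(X=5) / P(X≥2).
P(X=5) = C(6,5)·0.225^5·0.775^1 = 0.002681
P(X≥2) = 1 − 0.216676 − 0.377435 = 0.405889
Ratio = 0.002681 / 0.405889 = 0.006606

0.0066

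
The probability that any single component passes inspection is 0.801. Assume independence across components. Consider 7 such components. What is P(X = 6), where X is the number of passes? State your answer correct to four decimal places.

0.3679

X ~ Binomial(n=7, p=0.801).
P(X=6) = C(7,6) · p^6 · (1−p)^1
= 7 · 0.26412 · 0.199 = 0.367914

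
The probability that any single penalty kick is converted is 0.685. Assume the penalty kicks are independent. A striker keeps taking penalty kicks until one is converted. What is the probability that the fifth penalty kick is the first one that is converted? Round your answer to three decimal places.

0.007

Geometric (trials to first success), p = 0.685.
P(Y = 5) = (1−p)^4 · p = 0.0098456 · 0.685 = 0.00674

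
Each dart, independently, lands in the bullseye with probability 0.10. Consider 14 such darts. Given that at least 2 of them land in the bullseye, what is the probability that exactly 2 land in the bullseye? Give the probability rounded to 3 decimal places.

X ~ Binomial(14, 0.10). Want P(X=2 | X≥2) = P(X=2) / P(X≥2).
P(X=2) = C(14,2)·0.10^2·0.90^12 = 0.25701
P(X≥2) = 1 − 0.22877 − 0.35586 = 0.41537
Ratio = 0.25701 / 0.41537 = 0.61875

0.619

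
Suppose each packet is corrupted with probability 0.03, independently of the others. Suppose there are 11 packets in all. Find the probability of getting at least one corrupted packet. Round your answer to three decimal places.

P(at least one) = 1 − P(none) = 1 − (1 − 0.03)^11
= 1 − 0.71530 = 0.28470

0.285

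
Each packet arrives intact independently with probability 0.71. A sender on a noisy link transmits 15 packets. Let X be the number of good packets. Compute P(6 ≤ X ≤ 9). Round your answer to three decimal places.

0.247

X ~ Binomial(15, 0.71); P(6 ≤ X ≤ 9) = Σ C(15,k) p^k (1−p)^(15−k) over k:
  k=6: C(15,6)·0.71^6·0.29^9 = 0.00930
  k=7: C(15,7)·0.71^7·0.29^8 = 0.02928
  k=8: C(15,8)·0.71^8·0.29^7 = 0.07168
  k=9: C(15,9)·0.71^9·0.29^6 = 0.13650
Total = 0.24675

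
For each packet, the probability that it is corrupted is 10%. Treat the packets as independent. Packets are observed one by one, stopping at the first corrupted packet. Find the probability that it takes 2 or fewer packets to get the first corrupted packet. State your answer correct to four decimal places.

Y = number of packets to the first success; geometric, p = 0.10.
P(Y ≤ 2) = 1 − (1−p)^2 = 1 − 0.810000 = 0.190000

0.1900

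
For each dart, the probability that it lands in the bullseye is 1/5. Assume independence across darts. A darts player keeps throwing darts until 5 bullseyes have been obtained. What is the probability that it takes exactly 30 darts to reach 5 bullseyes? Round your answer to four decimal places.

Y = trial on which the fifth success occurs; negative binomial, r=5, p=0.20.
P(Y=30) = C(29,4) · p^5 · (1−p)^25
= 23751 · 0.00032 · 0.0037779 = 0.028713

0.0287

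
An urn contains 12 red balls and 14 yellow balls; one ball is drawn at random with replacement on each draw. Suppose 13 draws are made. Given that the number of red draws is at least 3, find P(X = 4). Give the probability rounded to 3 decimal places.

0.126

X ~ Binomial(13, 0.461538). Want P(X=4 | X≥3) = P(X=4) / P(X≥3).
P(X=4) = C(13,4)·0.461538^4·0.538462^9 = 0.12346
P(X≥3) = 1 − 0.00032 − 0.00356 − 0.01833 = 0.97778
Ratio = 0.12346 / 0.97778 = 0.12627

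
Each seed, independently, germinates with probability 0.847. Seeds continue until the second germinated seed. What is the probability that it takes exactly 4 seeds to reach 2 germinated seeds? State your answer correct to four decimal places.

0.0504

Y = trial on which the second success occurs; negative binomial, r=2, p=0.847.
P(Y=4) = C(3,1) · p^2 · (1−p)^2
= 3 · 0.71741 · 0.023409 = 0.050381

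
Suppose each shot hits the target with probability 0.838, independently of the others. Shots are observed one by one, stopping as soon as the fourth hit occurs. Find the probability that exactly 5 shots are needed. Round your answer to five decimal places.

Y = trial on which the fourth success occurs; negative binomial, r=4, p=0.838.
P(Y=5) = C(4,3) · p^4 · (1−p)^1
= 4 · 0.49315 · 0.162 = 0.3195590

0.31956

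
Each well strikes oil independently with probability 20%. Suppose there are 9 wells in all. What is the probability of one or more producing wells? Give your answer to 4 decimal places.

0.8658

P(at least one) = 1 − P(none) = 1 − (1 − 0.20)^9
= 1 − 0.134218 = 0.865782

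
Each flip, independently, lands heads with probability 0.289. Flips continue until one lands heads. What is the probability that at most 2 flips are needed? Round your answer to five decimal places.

Y = number of flips to the first success; geometric, p = 0.289.
P(Y ≤ 2) = 1 − (1−p)^2 = 1 − 0.5055210 = 0.4944790

0.49448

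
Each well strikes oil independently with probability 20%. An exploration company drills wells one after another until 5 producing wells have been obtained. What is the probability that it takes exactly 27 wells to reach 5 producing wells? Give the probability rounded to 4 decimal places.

0.0353

Y = trial on which the fifth success occurs; negative binomial, r=5, p=0.20.
P(Y=27) = C(26,4) · p^5 · (1−p)^22
= 14950 · 0.00032 · 0.0073787 = 0.035300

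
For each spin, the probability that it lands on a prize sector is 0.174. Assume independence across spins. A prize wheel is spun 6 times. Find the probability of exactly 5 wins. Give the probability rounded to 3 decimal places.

X ~ Binomial(n=6, p=0.174).
P(X=5) = C(6,5) · p^5 · (1−p)^1
= 6 · 0.00015949 · 0.826 = 0.00079

0.001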